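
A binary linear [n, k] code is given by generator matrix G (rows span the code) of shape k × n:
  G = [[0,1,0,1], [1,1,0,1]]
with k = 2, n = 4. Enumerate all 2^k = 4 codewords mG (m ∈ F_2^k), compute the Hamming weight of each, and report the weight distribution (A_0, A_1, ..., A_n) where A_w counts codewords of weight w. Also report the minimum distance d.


Weight distribution: A_0 = 1, A_1 = 1, A_2 = 1, A_3 = 1. Minimum distance d = 1.

Enumerate all 2^2 = 4 messages m ∈ F_2^2.
For each, compute codeword c = mG in F_2^4, then tally its weight.
  m = 00 → c = 0000, weight = 0.
  m = 10 → c = 0101, weight = 2.
  m = 01 → c = 1101, weight = 3.
  m = 11 → c = 1000, weight = 1.
Tally weights:
  weight 0: 1 codewords.
  weight 1: 1 codewords.
  weight 2: 1 codewords.
  weight 3: 1 codewords.
Minimum distance d = smallest w > 0 with A_w > 0 = 1.
Sanity: Σ A_w = 4 = 2^2 = 4 ✓.


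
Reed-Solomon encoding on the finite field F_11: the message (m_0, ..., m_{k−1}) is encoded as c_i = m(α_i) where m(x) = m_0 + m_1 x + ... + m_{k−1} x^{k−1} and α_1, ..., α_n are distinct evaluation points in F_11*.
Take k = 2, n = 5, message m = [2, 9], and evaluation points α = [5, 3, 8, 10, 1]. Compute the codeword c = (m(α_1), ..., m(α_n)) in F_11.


c = [3, 7, 8, 4, 0]

Message polynomial: m(x) = 2 + 9·x (mod 11).
For each evaluation point α_i, compute m(α_i) mod 11:
  α_1 = 5: Horner steps 9 → 3, so m(5) = 3.
  α_2 = 3: Horner steps 9 → 7, so m(3) = 7.
  α_3 = 8: Horner steps 9 → 8, so m(8) = 8.
  α_4 = 10: Horner steps 9 → 4, so m(10) = 4.
  α_5 = 1: Horner steps 9 → 0, so m(1) = 0.
Codeword c = [3, 7, 8, 4, 0] ∈ F_11^5.


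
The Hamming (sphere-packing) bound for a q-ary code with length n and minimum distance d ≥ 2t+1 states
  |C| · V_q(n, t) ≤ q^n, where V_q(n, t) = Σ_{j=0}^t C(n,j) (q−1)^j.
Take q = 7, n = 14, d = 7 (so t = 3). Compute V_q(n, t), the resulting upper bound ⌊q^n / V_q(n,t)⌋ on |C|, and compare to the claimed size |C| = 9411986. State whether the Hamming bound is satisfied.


V_q(n, t) = 81985, q^n = 678223072849, Hamming bound = 8272526, |C| = 9411986 > bound (violated).

Step 1: Compute V_q(n, t) = Σ_{j=0}^3 C(n, j) (q−1)^j.
  j = 0: C(14,0)·(6)^0 = 1·1 = 1.
  j = 1: C(14,1)·(6)^1 = 14·6 = 84.
  j = 2: C(14,2)·(6)^2 = 91·36 = 3276.
  j = 3: C(14,3)·(6)^3 = 364·216 = 78624.
  V_q(n, t) = 1 + 84 + 3276 + 78624 = 81985.
Step 2: q^n = 7^14 = 678223072849.
Step 3: Hamming bound ⌊q^n / V_q(n,t)⌋ = ⌊678223072849/81985⌋ = 8272526.
Step 4: Compare |C| = 9411986 to 8272526: violated.
The claimed |C| lies above the Hamming bound, so no 7-ary code of length 14 with d ≥ 7 can have 9411986 codewords.


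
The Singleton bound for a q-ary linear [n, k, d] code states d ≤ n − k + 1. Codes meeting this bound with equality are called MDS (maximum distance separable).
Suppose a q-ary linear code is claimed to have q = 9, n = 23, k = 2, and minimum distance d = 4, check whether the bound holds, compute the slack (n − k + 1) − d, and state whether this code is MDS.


Singleton RHS = n − k + 1 = 22, slack = 18, bound satisfied, not MDS.

Singleton bound: d ≤ n − k + 1.
Here n = 23, k = 2, so n − k + 1 = 22.
Given d = 4, check d ≤ 22: YES.
Slack = (n − k + 1) − d = 18.
The code is NOT MDS (slack = 18 > 0).
Description: the claimed parameters are [23, 2, 4]_9; such a code would be non-MDS.


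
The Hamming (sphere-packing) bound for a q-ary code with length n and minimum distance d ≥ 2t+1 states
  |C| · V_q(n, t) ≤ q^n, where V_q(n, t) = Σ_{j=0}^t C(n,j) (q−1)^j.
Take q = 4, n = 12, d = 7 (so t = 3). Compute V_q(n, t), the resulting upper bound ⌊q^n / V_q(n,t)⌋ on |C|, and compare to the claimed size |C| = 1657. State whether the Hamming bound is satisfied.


V_q(n, t) = 6571, q^n = 16777216, Hamming bound = 2553, |C| = 1657 ≤ bound (satisfied).

Step 1: Compute V_q(n, t) = Σ_{j=0}^3 C(n, j) (q−1)^j.
  j = 0: C(12,0)·(3)^0 = 1·1 = 1.
  j = 1: C(12,1)·(3)^1 = 12·3 = 36.
  j = 2: C(12,2)·(3)^2 = 66·9 = 594.
  j = 3: C(12,3)·(3)^3 = 220·27 = 5940.
  V_q(n, t) = 1 + 36 + 594 + 5940 = 6571.
Step 2: q^n = 4^12 = 16777216.
Step 3: Hamming bound ⌊q^n / V_q(n,t)⌋ = ⌊16777216/6571⌋ = 2553.
Step 4: Compare |C| = 1657 to 2553: satisfied.
The claimed |C| lies below the Hamming bound.


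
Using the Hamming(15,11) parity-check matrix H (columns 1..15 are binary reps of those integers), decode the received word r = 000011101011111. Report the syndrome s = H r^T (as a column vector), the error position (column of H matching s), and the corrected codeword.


s = (0, 1, 1, 0)^T, error position = 6, corrected codeword c = 000010101011111

Compute s = H r^T mod 2 one row at a time:
  s_1 = 0 + 1 + 0 + 1 + 1 + 1 + 1 + 1 = 6 ≡ 0 (mod 2).
  s_2 = 0 + 1 + 1 + 1 + 1 + 1 + 1 + 1 = 7 ≡ 1 (mod 2).
  s_3 = 0 + 0 + 1 + 1 + 0 + 1 + 1 + 1 = 5 ≡ 1 (mod 2).
  s_4 = 0 + 0 + 1 + 1 + 1 + 1 + 1 + 1 = 6 ≡ 0 (mod 2).
s = (0, 1, 1, 0)^T — this equals column 6 of H (binary 0110), so error is at position 6.
Correct: flip bit 6 of r = 000011101011111 to get c = 000010101011111.


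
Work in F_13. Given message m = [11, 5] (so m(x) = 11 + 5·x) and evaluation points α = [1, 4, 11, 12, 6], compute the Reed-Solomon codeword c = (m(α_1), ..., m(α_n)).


c = [3, 5, 1, 6, 2]

Message polynomial: m(x) = 11 + 5·x (mod 13).
For each evaluation point α_i, compute m(α_i) mod 13:
  α_1 = 1: Horner steps 5 → 3, so m(1) = 3.
  α_2 = 4: Horner steps 5 → 5, so m(4) = 5.
  α_3 = 11: Horner steps 5 → 1, so m(11) = 1.
  α_4 = 12: Horner steps 5 → 6, so m(12) = 6.
  α_5 = 6: Horner steps 5 → 2, so m(6) = 2.
Codeword c = [3, 5, 1, 6, 2] ∈ F_13^5.


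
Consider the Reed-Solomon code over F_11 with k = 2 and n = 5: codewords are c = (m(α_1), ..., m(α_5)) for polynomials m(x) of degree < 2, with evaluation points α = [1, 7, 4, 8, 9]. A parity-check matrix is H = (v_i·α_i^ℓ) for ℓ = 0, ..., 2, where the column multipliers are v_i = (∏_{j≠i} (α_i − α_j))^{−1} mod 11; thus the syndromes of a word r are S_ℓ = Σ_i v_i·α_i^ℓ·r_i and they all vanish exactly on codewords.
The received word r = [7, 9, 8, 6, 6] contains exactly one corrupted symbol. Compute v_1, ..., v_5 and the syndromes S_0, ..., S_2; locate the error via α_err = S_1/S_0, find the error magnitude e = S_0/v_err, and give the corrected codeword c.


S = (3, 2, 5), error at position 4, error magnitude e = 4, c = [7, 9, 8, 2, 6].

Step 1: column multipliers v_i = (∏_{j≠i}(α_i − α_j))^{−1} mod 11.
  i = 1 (α = 1): (1−7)(1−4)(1−8)(1−9) = (−6)·(−3)·(−7)·(−8) = 1008 ≡ 7, so v_1 = 7^{−1} = 8 (mod 11).
  i = 2 (α = 7): (7−1)(7−4)(7−8)(7−9) = 6·3·(−1)·(−2) = 36 ≡ 3, so v_2 = 3^{−1} = 4 (mod 11).
  i = 3 (α = 4): (4−1)(4−7)(4−8)(4−9) = 3·(−3)·(−4)·(−5) = −180 ≡ 7, so v_3 = 7^{−1} = 8 (mod 11).
  i = 4 (α = 8): (8−1)(8−7)(8−4)(8−9) = 7·1·4·(−1) = −28 ≡ 5, so v_4 = 5^{−1} = 9 (mod 11).
  i = 5 (α = 9): (9−1)(9−7)(9−4)(9−8) = 8·2·5·1 = 80 ≡ 3, so v_5 = 3^{−1} = 4 (mod 11).
  v = [8, 4, 8, 9, 4].
Step 2: syndromes of r = [7, 9, 8, 6, 6] (all sums mod 11).
  S_0 = Σ v_i r_i = 8·7 + 4·9 + 8·8 + 9·6 + 4·6 = 234 ≡ 3.
  S_1 = Σ v_i α_i r_i = 8·1·7 + 4·7·9 + 8·4·8 + 9·8·6 + 4·9·6 = 1212 ≡ 2.
  α_i^2 mod 11 = [1, 5, 5, 9, 4].
  S_2 = Σ v_i α_i^2 r_i = 8·1·7 + 4·5·9 + 8·5·8 + 9·9·6 + 4·4·6 = 1138 ≡ 5.
  S = (3, 2, 5) ≠ 0, so r is not a codeword (an error is present).
Step 3: locate the error. For a single error e at position i, S_ℓ = v_i·e·α_i^ℓ, so α_err = S_1/S_0.
  S_0^{−1} = 3^{−1} = 4 (mod 11), so α_err = 2·4 = 8 ≡ 8 = α_4. Error position i = 4.
  Consistency check: S_2/S_1 = 5·6 = 30 ≡ 8 = α_err ✓ (single-error assumption holds).
Step 4: error magnitude e = S_0/v_4 = S_0·∏_{j≠4}(α_4 − α_j) = 3·5 = 15 ≡ 4 (mod 11).
Step 5: correct position 4: c_4 = r_4 − e = 6 − 4 ≡ 2 (mod 11). Hence c = [7, 9, 8, 2, 6].
  Check: interpolating c through the α_i gives m(x) = 3 + 4·x (degree < 2) with m(α_i) = c_i for every i, so c is indeed a codeword.


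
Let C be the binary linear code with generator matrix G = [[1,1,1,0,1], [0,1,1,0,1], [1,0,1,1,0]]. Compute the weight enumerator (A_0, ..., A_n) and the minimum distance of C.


Weight distribution: A_0 = 1, A_1 = 1, A_2 = 1, A_3 = 3, A_4 = 2. Minimum distance d = 1.

Enumerate all 2^3 = 8 messages m ∈ F_2^3.
For each, compute codeword c = mG in F_2^5, then tally its weight.
  m = 000 → c = 00000, weight = 0.
  m = 100 → c = 11101, weight = 4.
  m = 010 → c = 01101, weight = 3.
  m = 110 → c = 10000, weight = 1.
  m = 001 → c = 10110, weight = 3.
  m = 101 → c = 01011, weight = 3.
  m = 011 → c = 11011, weight = 4.
  m = 111 → c = 00110, weight = 2.
Tally weights:
  weight 0: 1 codewords.
  weight 1: 1 codewords.
  weight 2: 1 codewords.
  weight 3: 3 codewords.
  weight 4: 2 codewords.
Minimum distance d = smallest w > 0 with A_w > 0 = 1.
Sanity: Σ A_w = 8 = 2^3 = 8 ✓.


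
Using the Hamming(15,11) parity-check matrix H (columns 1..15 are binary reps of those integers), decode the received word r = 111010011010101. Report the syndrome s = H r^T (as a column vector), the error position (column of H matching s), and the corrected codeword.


s = (1, 1, 0, 1)^T, error position = 13, corrected codeword c = 111010011010001

Compute s = H r^T mod 2 one row at a time:
  s_1 = 1 + 1 + 0 + 1 + 0 + 1 + 0 + 1 = 5 ≡ 1 (mod 2).
  s_2 = 0 + 1 + 0 + 0 + 0 + 1 + 0 + 1 = 3 ≡ 1 (mod 2).
  s_3 = 1 + 1 + 0 + 0 + 0 + 1 + 0 + 1 = 4 ≡ 0 (mod 2).
  s_4 = 1 + 1 + 1 + 0 + 1 + 1 + 1 + 1 = 7 ≡ 1 (mod 2).
s = (1, 1, 0, 1)^T — this equals column 13 of H (binary 1101), so error is at position 13.
Correct: flip bit 13 of r = 111010011010101 to get c = 111010011010001.


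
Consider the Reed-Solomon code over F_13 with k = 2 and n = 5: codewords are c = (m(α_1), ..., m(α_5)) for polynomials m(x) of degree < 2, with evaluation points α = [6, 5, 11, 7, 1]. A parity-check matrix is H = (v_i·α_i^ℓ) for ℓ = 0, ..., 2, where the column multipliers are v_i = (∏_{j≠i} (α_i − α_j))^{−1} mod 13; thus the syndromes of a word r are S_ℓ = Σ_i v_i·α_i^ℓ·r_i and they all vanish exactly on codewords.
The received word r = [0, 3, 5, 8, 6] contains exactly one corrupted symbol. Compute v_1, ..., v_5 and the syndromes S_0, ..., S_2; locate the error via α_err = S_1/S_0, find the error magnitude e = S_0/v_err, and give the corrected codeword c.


S = (12, 7, 3), error at position 1, error magnitude e = 1, c = [12, 3, 5, 8, 6].

Step 1: column multipliers v_i = (∏_{j≠i}(α_i − α_j))^{−1} mod 13.
  i = 1 (α = 6): (6−5)(6−11)(6−7)(6−1) = 1·(−5)·(−1)·5 = 25 ≡ 12, so v_1 = 12^{−1} = 12 (mod 13).
  i = 2 (α = 5): (5−6)(5−11)(5−7)(5−1) = (−1)·(−6)·(−2)·4 = −48 ≡ 4, so v_2 = 4^{−1} = 10 (mod 13).
  i = 3 (α = 11): (11−6)(11−5)(11−7)(11−1) = 5·6·4·10 = 1200 ≡ 4, so v_3 = 4^{−1} = 10 (mod 13).
  i = 4 (α = 7): (7−6)(7−5)(7−11)(7−1) = 1·2·(−4)·6 = −48 ≡ 4, so v_4 = 4^{−1} = 10 (mod 13).
  i = 5 (α = 1): (1−6)(1−5)(1−11)(1−7) = (−5)·(−4)·(−10)·(−6) = 1200 ≡ 4, so v_5 = 4^{−1} = 10 (mod 13).
  v = [12, 10, 10, 10, 10].
Step 2: syndromes of r = [0, 3, 5, 8, 6] (all sums mod 13).
  S_0 = Σ v_i r_i = 12·0 + 10·3 + 10·5 + 10·8 + 10·6 = 220 ≡ 12.
  S_1 = Σ v_i α_i r_i = 12·6·0 + 10·5·3 + 10·11·5 + 10·7·8 + 10·1·6 = 1320 ≡ 7.
  α_i^2 mod 13 = [10, 12, 4, 10, 1].
  S_2 = Σ v_i α_i^2 r_i = 12·10·0 + 10·12·3 + 10·4·5 + 10·10·8 + 10·1·6 = 1420 ≡ 3.
  S = (12, 7, 3) ≠ 0, so r is not a codeword (an error is present).
Step 3: locate the error. For a single error e at position i, S_ℓ = v_i·e·α_i^ℓ, so α_err = S_1/S_0.
  S_0^{−1} = 12^{−1} = 12 (mod 13), so α_err = 7·12 = 84 ≡ 6 = α_1. Error position i = 1.
  Consistency check: S_2/S_1 = 3·2 = 6 ≡ 6 = α_err ✓ (single-error assumption holds).
Step 4: error magnitude e = S_0/v_1 = S_0·∏_{j≠1}(α_1 − α_j) = 12·12 = 144 ≡ 1 (mod 13).
Step 5: correct position 1: c_1 = r_1 − e = 0 − 1 ≡ 12 (mod 13). Hence c = [12, 3, 5, 8, 6].
  Check: interpolating c through the α_i gives m(x) = 10 + 9·x (degree < 2) with m(α_i) = c_i for every i, so c is indeed a codeword.


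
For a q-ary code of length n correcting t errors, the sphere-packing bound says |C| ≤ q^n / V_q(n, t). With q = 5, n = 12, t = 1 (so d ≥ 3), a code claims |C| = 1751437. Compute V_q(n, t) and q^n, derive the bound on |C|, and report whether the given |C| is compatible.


V_q(n, t) = 49, q^n = 244140625, Hamming bound = 4982461, |C| = 1751437 ≤ bound (satisfied).

Step 1: Compute V_q(n, t) = Σ_{j=0}^1 C(n, j) (q−1)^j.
  j = 0: C(12,0)·(4)^0 = 1·1 = 1.
  j = 1: C(12,1)·(4)^1 = 12·4 = 48.
  V_q(n, t) = 1 + 48 = 49.
Step 2: q^n = 5^12 = 244140625.
Step 3: Hamming bound ⌊q^n / V_q(n,t)⌋ = ⌊244140625/49⌋ = 4982461.
Step 4: Compare |C| = 1751437 to 4982461: satisfied.
The claimed |C| lies below the Hamming bound.


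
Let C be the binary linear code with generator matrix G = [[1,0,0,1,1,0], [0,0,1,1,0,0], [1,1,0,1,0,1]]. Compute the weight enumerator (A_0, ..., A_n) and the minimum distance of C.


Weight distribution: A_0 = 1, A_2 = 1, A_3 = 3, A_4 = 2, A_5 = 1. Minimum distance d = 2.

Enumerate all 2^3 = 8 messages m ∈ F_2^3.
For each, compute codeword c = mG in F_2^6, then tally its weight.
  m = 000 → c = 000000, weight = 0.
  m = 100 → c = 100110, weight = 3.
  m = 010 → c = 001100, weight = 2.
  m = 110 → c = 101010, weight = 3.
  m = 001 → c = 110101, weight = 4.
  m = 101 → c = 010011, weight = 3.
  m = 011 → c = 111001, weight = 4.
  m = 111 → c = 011111, weight = 5.
Tally weights:
  weight 0: 1 codewords.
  weight 2: 1 codewords.
  weight 3: 3 codewords.
  weight 4: 2 codewords.
  weight 5: 1 codewords.
Minimum distance d = smallest w > 0 with A_w > 0 = 2.
Sanity: Σ A_w = 8 = 2^3 = 8 ✓.


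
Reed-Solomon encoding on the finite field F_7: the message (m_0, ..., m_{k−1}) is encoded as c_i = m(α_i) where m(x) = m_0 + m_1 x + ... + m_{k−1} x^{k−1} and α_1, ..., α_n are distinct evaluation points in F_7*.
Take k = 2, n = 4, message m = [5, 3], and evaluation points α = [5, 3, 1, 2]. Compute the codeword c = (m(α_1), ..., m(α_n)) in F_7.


c = [6, 0, 1, 4]

Message polynomial: m(x) = 5 + 3·x (mod 7).
For each evaluation point α_i, compute m(α_i) mod 7:
  α_1 = 5: Horner steps 3 → 6, so m(5) = 6.
  α_2 = 3: Horner steps 3 → 0, so m(3) = 0.
  α_3 = 1: Horner steps 3 → 1, so m(1) = 1.
  α_4 = 2: Horner steps 3 → 4, so m(2) = 4.
Codeword c = [6, 0, 1, 4] ∈ F_7^4.


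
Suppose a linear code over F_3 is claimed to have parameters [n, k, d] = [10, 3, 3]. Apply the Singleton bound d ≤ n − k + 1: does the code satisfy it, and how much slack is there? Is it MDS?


Singleton RHS = n − k + 1 = 8, slack = 5, bound satisfied, not MDS.

Singleton bound: d ≤ n − k + 1.
Here n = 10, k = 3, so n − k + 1 = 8.
Given d = 3, check d ≤ 8: YES.
Slack = (n − k + 1) − d = 5.
The code is NOT MDS (slack = 5 > 0).
Description: the claimed parameters are [10, 3, 3]_3; such a code would be non-MDS.


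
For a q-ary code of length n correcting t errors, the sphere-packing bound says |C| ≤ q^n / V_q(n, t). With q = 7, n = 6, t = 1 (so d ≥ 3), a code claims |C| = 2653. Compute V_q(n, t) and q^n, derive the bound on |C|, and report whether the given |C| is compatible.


V_q(n, t) = 37, q^n = 117649, Hamming bound = 3179, |C| = 2653 ≤ bound (satisfied).

Step 1: Compute V_q(n, t) = Σ_{j=0}^1 C(n, j) (q−1)^j.
  j = 0: C(6,0)·(6)^0 = 1·1 = 1.
  j = 1: C(6,1)·(6)^1 = 6·6 = 36.
  V_q(n, t) = 1 + 36 = 37.
Step 2: q^n = 7^6 = 117649.
Step 3: Hamming bound ⌊q^n / V_q(n,t)⌋ = ⌊117649/37⌋ = 3179.
Step 4: Compare |C| = 2653 to 3179: satisfied.
The claimed |C| lies below the Hamming bound.


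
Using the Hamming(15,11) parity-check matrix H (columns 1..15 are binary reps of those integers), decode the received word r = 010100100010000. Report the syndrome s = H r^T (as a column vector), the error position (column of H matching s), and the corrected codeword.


s = (1, 0, 1, 0)^T, error position = 10, corrected codeword c = 010100100110000

Compute s = H r^T mod 2 one row at a time:
  s_1 = 0 + 0 + 0 + 1 + 0 + 0 + 0 + 0 = 1 ≡ 1 (mod 2).
  s_2 = 1 + 0 + 0 + 1 + 0 + 0 + 0 + 0 = 2 ≡ 0 (mod 2).
  s_3 = 1 + 0 + 0 + 1 + 0 + 1 + 0 + 0 = 3 ≡ 1 (mod 2).
  s_4 = 0 + 0 + 0 + 1 + 0 + 1 + 0 + 0 = 2 ≡ 0 (mod 2).
s = (1, 0, 1, 0)^T — this equals column 10 of H (binary 1010), so error is at position 10.
Correct: flip bit 10 of r = 010100100010000 to get c = 010100100110000.


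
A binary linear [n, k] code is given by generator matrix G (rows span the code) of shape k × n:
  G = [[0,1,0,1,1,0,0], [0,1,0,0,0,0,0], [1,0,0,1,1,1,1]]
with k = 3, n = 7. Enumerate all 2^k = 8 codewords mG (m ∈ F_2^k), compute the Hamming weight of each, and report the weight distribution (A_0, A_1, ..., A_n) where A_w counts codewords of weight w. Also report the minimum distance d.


Weight distribution: A_0 = 1, A_1 = 1, A_2 = 1, A_3 = 2, A_4 = 1, A_5 = 1, A_6 = 1. Minimum distance d = 1.

Enumerate all 2^3 = 8 messages m ∈ F_2^3.
For each, compute codeword c = mG in F_2^7, then tally its weight.
  m = 000 → c = 0000000, weight = 0.
  m = 100 → c = 0101100, weight = 3.
  m = 010 → c = 0100000, weight = 1.
  m = 110 → c = 0001100, weight = 2.
  m = 001 → c = 1001111, weight = 5.
  m = 101 → c = 1100011, weight = 4.
  m = 011 → c = 1101111, weight = 6.
  m = 111 → c = 1000011, weight = 3.
Tally weights:
  weight 0: 1 codewords.
  weight 1: 1 codewords.
  weight 2: 1 codewords.
  weight 3: 2 codewords.
  weight 4: 1 codewords.
  weight 5: 1 codewords.
  weight 6: 1 codewords.
Minimum distance d = smallest w > 0 with A_w > 0 = 1.
Sanity: Σ A_w = 8 = 2^3 = 8 ✓.


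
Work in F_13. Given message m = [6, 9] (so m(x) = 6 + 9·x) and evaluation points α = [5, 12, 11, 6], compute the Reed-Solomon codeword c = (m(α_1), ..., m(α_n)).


c = [12, 10, 1, 8]

Message polynomial: m(x) = 6 + 9·x (mod 13).
For each evaluation point α_i, compute m(α_i) mod 13:
  α_1 = 5: Horner steps 9 → 12, so m(5) = 12.
  α_2 = 12: Horner steps 9 → 10, so m(12) = 10.
  α_3 = 11: Horner steps 9 → 1, so m(11) = 1.
  α_4 = 6: Horner steps 9 → 8, so m(6) = 8.
Codeword c = [12, 10, 1, 8] ∈ F_13^4.


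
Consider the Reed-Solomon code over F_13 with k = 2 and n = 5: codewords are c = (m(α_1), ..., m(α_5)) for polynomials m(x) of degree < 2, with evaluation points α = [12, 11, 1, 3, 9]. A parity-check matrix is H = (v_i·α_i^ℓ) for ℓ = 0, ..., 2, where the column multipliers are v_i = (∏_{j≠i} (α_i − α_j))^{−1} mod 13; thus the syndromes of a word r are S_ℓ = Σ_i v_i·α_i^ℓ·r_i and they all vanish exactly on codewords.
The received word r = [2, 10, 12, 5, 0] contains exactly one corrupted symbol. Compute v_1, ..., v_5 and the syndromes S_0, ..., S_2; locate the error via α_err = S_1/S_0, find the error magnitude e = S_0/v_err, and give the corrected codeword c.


S = (5, 2, 6), error at position 4, error magnitude e = 9, c = [2, 10, 12, 9, 0].

Step 1: column multipliers v_i = (∏_{j≠i}(α_i − α_j))^{−1} mod 13.
  i = 1 (α = 12): (12−11)(12−1)(12−3)(12−9) = 1·11·9·3 = 297 ≡ 11, so v_1 = 11^{−1} = 6 (mod 13).
  i = 2 (α = 11): (11−12)(11−1)(11−3)(11−9) = (−1)·10·8·2 = −160 ≡ 9, so v_2 = 9^{−1} = 3 (mod 13).
  i = 3 (α = 1): (1−12)(1−11)(1−3)(1−9) = (−11)·(−10)·(−2)·(−8) = 1760 ≡ 5, so v_3 = 5^{−1} = 8 (mod 13).
  i = 4 (α = 3): (3−12)(3−11)(3−1)(3−9) = (−9)·(−8)·2·(−6) = −864 ≡ 7, so v_4 = 7^{−1} = 2 (mod 13).
  i = 5 (α = 9): (9−12)(9−11)(9−1)(9−3) = (−3)·(−2)·8·6 = 288 ≡ 2, so v_5 = 2^{−1} = 7 (mod 13).
  v = [6, 3, 8, 2, 7].
Step 2: syndromes of r = [2, 10, 12, 5, 0] (all sums mod 13).
  S_0 = Σ v_i r_i = 6·2 + 3·10 + 8·12 + 2·5 + 7·0 = 148 ≡ 5.
  S_1 = Σ v_i α_i r_i = 6·12·2 + 3·11·10 + 8·1·12 + 2·3·5 + 7·9·0 = 600 ≡ 2.
  α_i^2 mod 13 = [1, 4, 1, 9, 3].
  S_2 = Σ v_i α_i^2 r_i = 6·1·2 + 3·4·10 + 8·1·12 + 2·9·5 + 7·3·0 = 318 ≡ 6.
  S = (5, 2, 6) ≠ 0, so r is not a codeword (an error is present).
Step 3: locate the error. For a single error e at position i, S_ℓ = v_i·e·α_i^ℓ, so α_err = S_1/S_0.
  S_0^{−1} = 5^{−1} = 8 (mod 13), so α_err = 2·8 = 16 ≡ 3 = α_4. Error position i = 4.
  Consistency check: S_2/S_1 = 6·7 = 42 ≡ 3 = α_err ✓ (single-error assumption holds).
Step 4: error magnitude e = S_0/v_4 = S_0·∏_{j≠4}(α_4 − α_j) = 5·7 = 35 ≡ 9 (mod 13).
Step 5: correct position 4: c_4 = r_4 − e = 5 − 9 ≡ 9 (mod 13). Hence c = [2, 10, 12, 9, 0].
  Check: interpolating c through the α_i gives m(x) = 7 + 5·x (degree < 2) with m(α_i) = c_i for every i, so c is indeed a codeword.


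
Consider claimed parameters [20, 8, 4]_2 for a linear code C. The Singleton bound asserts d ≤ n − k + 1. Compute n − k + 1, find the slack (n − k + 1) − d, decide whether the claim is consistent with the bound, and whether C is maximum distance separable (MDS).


Singleton RHS = n − k + 1 = 13, slack = 9, bound satisfied, not MDS.

Singleton bound: d ≤ n − k + 1.
Here n = 20, k = 8, so n − k + 1 = 13.
Given d = 4, check d ≤ 13: YES.
Slack = (n − k + 1) − d = 9.
The code is NOT MDS (slack = 9 > 0).
Description: the claimed parameters are [20, 8, 4]_2; such a code would be non-MDS.


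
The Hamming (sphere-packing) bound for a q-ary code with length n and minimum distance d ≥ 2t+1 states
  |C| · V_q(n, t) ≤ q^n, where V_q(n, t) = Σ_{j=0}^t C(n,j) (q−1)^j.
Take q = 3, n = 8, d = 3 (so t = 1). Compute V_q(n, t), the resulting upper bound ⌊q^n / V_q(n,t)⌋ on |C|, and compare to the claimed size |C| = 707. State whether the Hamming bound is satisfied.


V_q(n, t) = 17, q^n = 6561, Hamming bound = 385, |C| = 707 > bound (violated).

Step 1: Compute V_q(n, t) = Σ_{j=0}^1 C(n, j) (q−1)^j.
  j = 0: C(8,0)·(2)^0 = 1·1 = 1.
  j = 1: C(8,1)·(2)^1 = 8·2 = 16.
  V_q(n, t) = 1 + 16 = 17.
Step 2: q^n = 3^8 = 6561.
Step 3: Hamming bound ⌊q^n / V_q(n,t)⌋ = ⌊6561/17⌋ = 385.
Step 4: Compare |C| = 707 to 385: violated.
The claimed |C| lies above the Hamming bound, so no 3-ary code of length 8 with d ≥ 3 can have 707 codewords.


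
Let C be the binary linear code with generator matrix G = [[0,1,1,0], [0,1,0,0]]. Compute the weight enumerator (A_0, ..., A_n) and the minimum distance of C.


Weight distribution: A_0 = 1, A_1 = 2, A_2 = 1. Minimum distance d = 1.

Enumerate all 2^2 = 4 messages m ∈ F_2^2.
For each, compute codeword c = mG in F_2^4, then tally its weight.
  m = 00 → c = 0000, weight = 0.
  m = 10 → c = 0110, weight = 2.
  m = 01 → c = 0100, weight = 1.
  m = 11 → c = 0010, weight = 1.
Tally weights:
  weight 0: 1 codewords.
  weight 1: 2 codewords.
  weight 2: 1 codewords.
Minimum distance d = smallest w > 0 with A_w > 0 = 1.
Sanity: Σ A_w = 4 = 2^2 = 4 ✓.


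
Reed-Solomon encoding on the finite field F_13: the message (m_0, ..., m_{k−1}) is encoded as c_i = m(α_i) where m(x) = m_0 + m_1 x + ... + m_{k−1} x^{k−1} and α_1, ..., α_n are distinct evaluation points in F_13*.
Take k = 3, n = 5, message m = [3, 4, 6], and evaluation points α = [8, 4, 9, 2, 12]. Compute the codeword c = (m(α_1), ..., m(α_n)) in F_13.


c = [3, 11, 5, 9, 5]

Message polynomial: m(x) = 3 + 4·x + 6·x^2 (mod 13).
For each evaluation point α_i, compute m(α_i) mod 13:
  α_1 = 8: Horner steps 6 → 0 → 3, so m(8) = 3.
  α_2 = 4: Horner steps 6 → 2 → 11, so m(4) = 11.
  α_3 = 9: Horner steps 6 → 6 → 5, so m(9) = 5.
  α_4 = 2: Horner steps 6 → 3 → 9, so m(2) = 9.
  α_5 = 12: Horner steps 6 → 11 → 5, so m(12) = 5.
Codeword c = [3, 11, 5, 9, 5] ∈ F_13^5.


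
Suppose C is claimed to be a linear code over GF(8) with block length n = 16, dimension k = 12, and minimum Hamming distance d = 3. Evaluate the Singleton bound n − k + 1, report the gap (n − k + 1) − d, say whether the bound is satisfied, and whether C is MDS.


Singleton RHS = n − k + 1 = 5, slack = 2, bound satisfied, not MDS.

Singleton bound: d ≤ n − k + 1.
Here n = 16, k = 12, so n − k + 1 = 5.
Given d = 3, check d ≤ 5: YES.
Slack = (n − k + 1) − d = 2.
The code is NOT MDS (slack = 2 > 0).
Description: the claimed parameters are [16, 12, 3]_8; such a code would be non-MDS.


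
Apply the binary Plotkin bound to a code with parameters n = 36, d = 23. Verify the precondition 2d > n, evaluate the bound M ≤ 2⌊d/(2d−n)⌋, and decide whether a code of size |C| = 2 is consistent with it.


Plotkin bound M ≤ 4; given |C| = 2 ≤ bound (satisfied).

Check applicability: 2d = 46, n = 36.
2d − n = 10 > 0, so Plotkin applies.
Compute d/(2d−n) = 23/10 ≈ 2.3000.
⌊d/(2d−n)⌋ = 2.
Plotkin bound: M ≤ 2·2 = 4.
Given |C| = 2, check: satisfied.
This |C| is below the Plotkin bound.


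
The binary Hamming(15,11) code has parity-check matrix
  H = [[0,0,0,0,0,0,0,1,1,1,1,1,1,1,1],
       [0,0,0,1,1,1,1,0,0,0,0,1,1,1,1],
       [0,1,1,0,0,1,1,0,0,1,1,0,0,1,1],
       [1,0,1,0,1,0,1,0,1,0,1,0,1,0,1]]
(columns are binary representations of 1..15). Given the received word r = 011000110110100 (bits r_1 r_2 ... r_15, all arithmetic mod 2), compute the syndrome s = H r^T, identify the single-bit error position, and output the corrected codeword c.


s = (0, 0, 1, 0)^T, error position = 2, corrected codeword c = 001000110110100

Compute s = H r^T mod 2 one row at a time:
  s_1 = 1 + 0 + 1 + 1 + 0 + 1 + 0 + 0 = 4 ≡ 0 (mod 2).
  s_2 = 0 + 0 + 0 + 1 + 0 + 1 + 0 + 0 = 2 ≡ 0 (mod 2).
  s_3 = 1 + 1 + 0 + 1 + 1 + 1 + 0 + 0 = 5 ≡ 1 (mod 2).
  s_4 = 0 + 1 + 0 + 1 + 0 + 1 + 1 + 0 = 4 ≡ 0 (mod 2).
s = (0, 0, 1, 0)^T — this equals column 2 of H (binary 0010), so error is at position 2.
Correct: flip bit 2 of r = 011000110110100 to get c = 001000110110100.


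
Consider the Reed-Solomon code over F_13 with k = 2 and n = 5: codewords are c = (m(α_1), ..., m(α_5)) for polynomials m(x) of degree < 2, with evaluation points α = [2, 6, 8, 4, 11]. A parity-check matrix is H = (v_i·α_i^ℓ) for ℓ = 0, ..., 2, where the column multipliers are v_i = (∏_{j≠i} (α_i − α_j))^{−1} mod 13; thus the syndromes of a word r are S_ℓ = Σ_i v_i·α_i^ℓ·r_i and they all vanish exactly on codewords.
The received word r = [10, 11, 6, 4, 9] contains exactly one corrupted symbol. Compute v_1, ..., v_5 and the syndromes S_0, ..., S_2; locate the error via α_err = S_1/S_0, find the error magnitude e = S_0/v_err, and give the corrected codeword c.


S = (12, 5, 1), error at position 3, error magnitude e = 1, c = [10, 11, 5, 4, 9].

Step 1: column multipliers v_i = (∏_{j≠i}(α_i − α_j))^{−1} mod 13.
  i = 1 (α = 2): (2−6)(2−8)(2−4)(2−11) = (−4)·(−6)·(−2)·(−9) = 432 ≡ 3, so v_1 = 3^{−1} = 9 (mod 13).
  i = 2 (α = 6): (6−2)(6−8)(6−4)(6−11) = 4·(−2)·2·(−5) = 80 ≡ 2, so v_2 = 2^{−1} = 7 (mod 13).
  i = 3 (α = 8): (8−2)(8−6)(8−4)(8−11) = 6·2·4·(−3) = −144 ≡ 12, so v_3 = 12^{−1} = 12 (mod 13).
  i = 4 (α = 4): (4−2)(4−6)(4−8)(4−11) = 2·(−2)·(−4)·(−7) = −112 ≡ 5, so v_4 = 5^{−1} = 8 (mod 13).
  i = 5 (α = 11): (11−2)(11−6)(11−8)(11−4) = 9·5·3·7 = 945 ≡ 9, so v_5 = 9^{−1} = 3 (mod 13).
  v = [9, 7, 12, 8, 3].
Step 2: syndromes of r = [10, 11, 6, 4, 9] (all sums mod 13).
  S_0 = Σ v_i r_i = 9·10 + 7·11 + 12·6 + 8·4 + 3·9 = 298 ≡ 12.
  S_1 = Σ v_i α_i r_i = 9·2·10 + 7·6·11 + 12·8·6 + 8·4·4 + 3·11·9 = 1643 ≡ 5.
  α_i^2 mod 13 = [4, 10, 12, 3, 4].
  S_2 = Σ v_i α_i^2 r_i = 9·4·10 + 7·10·11 + 12·12·6 + 8·3·4 + 3·4·9 = 2198 ≡ 1.
  S = (12, 5, 1) ≠ 0, so r is not a codeword (an error is present).
Step 3: locate the error. For a single error e at position i, S_ℓ = v_i·e·α_i^ℓ, so α_err = S_1/S_0.
  S_0^{−1} = 12^{−1} = 12 (mod 13), so α_err = 5·12 = 60 ≡ 8 = α_3. Error position i = 3.
  Consistency check: S_2/S_1 = 1·8 = 8 ≡ 8 = α_err ✓ (single-error assumption holds).
Step 4: error magnitude e = S_0/v_3 = S_0·∏_{j≠3}(α_3 − α_j) = 12·12 = 144 ≡ 1 (mod 13).
Step 5: correct position 3: c_3 = r_3 − e = 6 − 1 ≡ 5 (mod 13). Hence c = [10, 11, 5, 4, 9].
  Check: interpolating c through the α_i gives m(x) = 3 + 10·x (degree < 2) with m(α_i) = c_i for every i, so c is indeed a codeword.


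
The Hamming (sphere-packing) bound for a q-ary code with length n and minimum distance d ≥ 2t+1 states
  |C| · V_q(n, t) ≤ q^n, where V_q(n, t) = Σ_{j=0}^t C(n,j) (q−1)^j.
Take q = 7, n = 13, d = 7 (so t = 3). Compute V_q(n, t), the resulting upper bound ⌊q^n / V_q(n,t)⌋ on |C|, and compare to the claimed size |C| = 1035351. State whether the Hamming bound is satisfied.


V_q(n, t) = 64663, q^n = 96889010407, Hamming bound = 1498368, |C| = 1035351 ≤ bound (satisfied).

Step 1: Compute V_q(n, t) = Σ_{j=0}^3 C(n, j) (q−1)^j.
  j = 0: C(13,0)·(6)^0 = 1·1 = 1.
  j = 1: C(13,1)·(6)^1 = 13·6 = 78.
  j = 2: C(13,2)·(6)^2 = 78·36 = 2808.
  j = 3: C(13,3)·(6)^3 = 286·216 = 61776.
  V_q(n, t) = 1 + 78 + 2808 + 61776 = 64663.
Step 2: q^n = 7^13 = 96889010407.
Step 3: Hamming bound ⌊q^n / V_q(n,t)⌋ = ⌊96889010407/64663⌋ = 1498368.
Step 4: Compare |C| = 1035351 to 1498368: satisfied.
The claimed |C| lies below the Hamming bound.


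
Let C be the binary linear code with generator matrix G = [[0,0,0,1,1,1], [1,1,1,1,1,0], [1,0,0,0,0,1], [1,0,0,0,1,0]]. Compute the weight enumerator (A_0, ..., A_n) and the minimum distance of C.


Weight distribution: A_0 = 1, A_1 = 1, A_2 = 4, A_3 = 4, A_4 = 3, A_5 = 3. Minimum distance d = 1.

Enumerate all 2^4 = 16 messages m ∈ F_2^4.
For each, compute codeword c = mG in F_2^6, then tally its weight.
  m = 0000 → c = 000000, weight = 0.
  m = 1000 → c = 000111, weight = 3.
  m = 0100 → c = 111110, weight = 5.
  m = 1100 → c = 111001, weight = 4.
  m = 0010 → c = 100001, weight = 2.
  m = 1010 → c = 100110, weight = 3.
  m = 0110 → c = 011111, weight = 5.
  m = 1110 → c = 011000, weight = 2.
  m = 0001 → c = 100010, weight = 2.
  m = 1001 → c = 100101, weight = 3.
  m = 0101 → c = 011100, weight = 3.
  m = 1101 → c = 011011, weight = 4.
  m = 0011 → c = 000011, weight = 2.
  m = 1011 → c = 000100, weight = 1.
  m = 0111 → c = 111101, weight = 5.
  m = 1111 → c = 111010, weight = 4.
Tally weights:
  weight 0: 1 codewords.
  weight 1: 1 codewords.
  weight 2: 4 codewords.
  weight 3: 4 codewords.
  weight 4: 3 codewords.
  weight 5: 3 codewords.
Minimum distance d = smallest w > 0 with A_w > 0 = 1.
Sanity: Σ A_w = 16 = 2^4 = 16 ✓.


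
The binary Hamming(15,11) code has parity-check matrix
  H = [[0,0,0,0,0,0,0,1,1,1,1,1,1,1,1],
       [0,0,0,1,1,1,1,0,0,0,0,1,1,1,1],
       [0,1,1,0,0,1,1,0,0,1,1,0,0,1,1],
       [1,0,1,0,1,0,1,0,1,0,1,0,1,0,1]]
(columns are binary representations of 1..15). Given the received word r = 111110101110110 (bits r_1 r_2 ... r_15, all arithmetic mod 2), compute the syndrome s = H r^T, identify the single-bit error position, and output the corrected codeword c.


s = (1, 1, 0, 1)^T, error position = 13, corrected codeword c = 111110101110010

Compute s = H r^T mod 2 one row at a time:
  s_1 = 0 + 1 + 1 + 1 + 0 + 1 + 1 + 0 = 5 ≡ 1 (mod 2).
  s_2 = 1 + 1 + 0 + 1 + 0 + 1 + 1 + 0 = 5 ≡ 1 (mod 2).
  s_3 = 1 + 1 + 0 + 1 + 1 + 1 + 1 + 0 = 6 ≡ 0 (mod 2).
  s_4 = 1 + 1 + 1 + 1 + 1 + 1 + 1 + 0 = 7 ≡ 1 (mod 2).
s = (1, 1, 0, 1)^T — this equals column 13 of H (binary 1101), so error is at position 13.
Correct: flip bit 13 of r = 111110101110110 to get c = 111110101110010.


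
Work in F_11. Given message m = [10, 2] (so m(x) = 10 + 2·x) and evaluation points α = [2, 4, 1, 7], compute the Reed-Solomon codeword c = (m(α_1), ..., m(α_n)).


c = [3, 7, 1, 2]

Message polynomial: m(x) = 10 + 2·x (mod 11).
For each evaluation point α_i, compute m(α_i) mod 11:
  α_1 = 2: Horner steps 2 → 3, so m(2) = 3.
  α_2 = 4: Horner steps 2 → 7, so m(4) = 7.
  α_3 = 1: Horner steps 2 → 1, so m(1) = 1.
  α_4 = 7: Horner steps 2 → 2, so m(7) = 2.
Codeword c = [3, 7, 1, 2] ∈ F_11^4.


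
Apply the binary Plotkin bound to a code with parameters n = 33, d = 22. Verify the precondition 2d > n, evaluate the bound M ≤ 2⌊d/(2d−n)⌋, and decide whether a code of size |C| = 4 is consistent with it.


Plotkin bound M ≤ 4; given |C| = 4 ≤ bound (satisfied).

Check applicability: 2d = 44, n = 33.
2d − n = 11 > 0, so Plotkin applies.
Compute d/(2d−n) = 22/11 ≈ 2.0000.
⌊d/(2d−n)⌋ = 2.
Plotkin bound: M ≤ 2·2 = 4.
Given |C| = 4, check: satisfied.
This |C| is at the Plotkin bound.


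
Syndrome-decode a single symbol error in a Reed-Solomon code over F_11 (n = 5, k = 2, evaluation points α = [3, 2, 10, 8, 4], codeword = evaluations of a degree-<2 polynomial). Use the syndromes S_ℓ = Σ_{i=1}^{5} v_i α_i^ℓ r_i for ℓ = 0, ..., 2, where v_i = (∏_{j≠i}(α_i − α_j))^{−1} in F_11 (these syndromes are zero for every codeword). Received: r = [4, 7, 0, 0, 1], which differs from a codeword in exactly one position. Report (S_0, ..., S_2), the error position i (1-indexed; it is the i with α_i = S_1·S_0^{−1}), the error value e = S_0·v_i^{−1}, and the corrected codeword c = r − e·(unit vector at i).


S = (6, 5, 6), error at position 3, error magnitude e = 6, c = [4, 7, 5, 0, 1].

Step 1: column multipliers v_i = (∏_{j≠i}(α_i − α_j))^{−1} mod 11.
  i = 1 (α = 3): (3−2)(3−10)(3−8)(3−4) = 1·(−7)·(−5)·(−1) = −35 ≡ 9, so v_1 = 9^{−1} = 5 (mod 11).
  i = 2 (α = 2): (2−3)(2−10)(2−8)(2−4) = (−1)·(−8)·(−6)·(−2) = 96 ≡ 8, so v_2 = 8^{−1} = 7 (mod 11).
  i = 3 (α = 10): (10−3)(10−2)(10−8)(10−4) = 7·8·2·6 = 672 ≡ 1, so v_3 = 1^{−1} = 1 (mod 11).
  i = 4 (α = 8): (8−3)(8−2)(8−10)(8−4) = 5·6·(−2)·4 = −240 ≡ 2, so v_4 = 2^{−1} = 6 (mod 11).
  i = 5 (α = 4): (4−3)(4−2)(4−10)(4−8) = 1·2·(−6)·(−4) = 48 ≡ 4, so v_5 = 4^{−1} = 3 (mod 11).
  v = [5, 7, 1, 6, 3].
Step 2: syndromes of r = [4, 7, 0, 0, 1] (all sums mod 11).
  S_0 = Σ v_i r_i = 5·4 + 7·7 + 1·0 + 6·0 + 3·1 = 72 ≡ 6.
  S_1 = Σ v_i α_i r_i = 5·3·4 + 7·2·7 + 1·10·0 + 6·8·0 + 3·4·1 = 170 ≡ 5.
  α_i^2 mod 11 = [9, 4, 1, 9, 5].
  S_2 = Σ v_i α_i^2 r_i = 5·9·4 + 7·4·7 + 1·1·0 + 6·9·0 + 3·5·1 = 391 ≡ 6.
  S = (6, 5, 6) ≠ 0, so r is not a codeword (an error is present).
Step 3: locate the error. For a single error e at position i, S_ℓ = v_i·e·α_i^ℓ, so α_err = S_1/S_0.
  S_0^{−1} = 6^{−1} = 2 (mod 11), so α_err = 5·2 = 10 ≡ 10 = α_3. Error position i = 3.
  Consistency check: S_2/S_1 = 6·9 = 54 ≡ 10 = α_err ✓ (single-error assumption holds).
Step 4: error magnitude e = S_0/v_3 = S_0·∏_{j≠3}(α_3 − α_j) = 6·1 = 6 ≡ 6 (mod 11).
Step 5: correct position 3: c_3 = r_3 − e = 0 − 6 ≡ 5 (mod 11). Hence c = [4, 7, 5, 0, 1].
  Check: interpolating c through the α_i gives m(x) = 2 + 8·x (degree < 2) with m(α_i) = c_i for every i, so c is indeed a codeword.


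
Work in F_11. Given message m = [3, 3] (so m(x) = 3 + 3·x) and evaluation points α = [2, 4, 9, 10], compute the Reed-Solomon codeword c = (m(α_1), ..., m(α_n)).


c = [9, 4, 8, 0]

Message polynomial: m(x) = 3 + 3·x (mod 11).
For each evaluation point α_i, compute m(α_i) mod 11:
  α_1 = 2: Horner steps 3 → 9, so m(2) = 9.
  α_2 = 4: Horner steps 3 → 4, so m(4) = 4.
  α_3 = 9: Horner steps 3 → 8, so m(9) = 8.
  α_4 = 10: Horner steps 3 → 0, so m(10) = 0.
Codeword c = [9, 4, 8, 0] ∈ F_11^4.


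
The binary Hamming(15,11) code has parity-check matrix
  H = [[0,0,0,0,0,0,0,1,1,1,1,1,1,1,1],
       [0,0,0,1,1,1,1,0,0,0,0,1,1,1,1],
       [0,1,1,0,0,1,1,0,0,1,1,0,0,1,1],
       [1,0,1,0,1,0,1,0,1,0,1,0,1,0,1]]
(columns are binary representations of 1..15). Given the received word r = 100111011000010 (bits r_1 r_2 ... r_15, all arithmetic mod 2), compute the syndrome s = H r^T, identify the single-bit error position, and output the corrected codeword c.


s = (1, 0, 0, 1)^T, error position = 9, corrected codeword c = 100111010000010

Compute s = H r^T mod 2 one row at a time:
  s_1 = 1 + 1 + 0 + 0 + 0 + 0 + 1 + 0 = 3 ≡ 1 (mod 2).
  s_2 = 1 + 1 + 1 + 0 + 0 + 0 + 1 + 0 = 4 ≡ 0 (mod 2).
  s_3 = 0 + 0 + 1 + 0 + 0 + 0 + 1 + 0 = 2 ≡ 0 (mod 2).
  s_4 = 1 + 0 + 1 + 0 + 1 + 0 + 0 + 0 = 3 ≡ 1 (mod 2).
s = (1, 0, 0, 1)^T — this equals column 9 of H (binary 1001), so error is at position 9.
Correct: flip bit 9 of r = 100111011000010 to get c = 100111010000010.


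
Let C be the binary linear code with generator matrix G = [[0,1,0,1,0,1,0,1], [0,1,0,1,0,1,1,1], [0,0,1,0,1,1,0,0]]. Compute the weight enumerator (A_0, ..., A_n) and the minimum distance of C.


Weight distribution: A_0 = 1, A_1 = 1, A_3 = 1, A_4 = 2, A_5 = 2, A_6 = 1. Minimum distance d = 1.

Enumerate all 2^3 = 8 messages m ∈ F_2^3.
For each, compute codeword c = mG in F_2^8, then tally its weight.
  m = 000 → c = 00000000, weight = 0.
  m = 100 → c = 01010101, weight = 4.
  m = 010 → c = 01010111, weight = 5.
  m = 110 → c = 00000010, weight = 1.
  m = 001 → c = 00101100, weight = 3.
  m = 101 → c = 01111001, weight = 5.
  m = 011 → c = 01111011, weight = 6.
  m = 111 → c = 00101110, weight = 4.
Tally weights:
  weight 0: 1 codewords.
  weight 1: 1 codewords.
  weight 3: 1 codewords.
  weight 4: 2 codewords.
  weight 5: 2 codewords.
  weight 6: 1 codewords.
Minimum distance d = smallest w > 0 with A_w > 0 = 1.
Sanity: Σ A_w = 8 = 2^3 = 8 ✓.


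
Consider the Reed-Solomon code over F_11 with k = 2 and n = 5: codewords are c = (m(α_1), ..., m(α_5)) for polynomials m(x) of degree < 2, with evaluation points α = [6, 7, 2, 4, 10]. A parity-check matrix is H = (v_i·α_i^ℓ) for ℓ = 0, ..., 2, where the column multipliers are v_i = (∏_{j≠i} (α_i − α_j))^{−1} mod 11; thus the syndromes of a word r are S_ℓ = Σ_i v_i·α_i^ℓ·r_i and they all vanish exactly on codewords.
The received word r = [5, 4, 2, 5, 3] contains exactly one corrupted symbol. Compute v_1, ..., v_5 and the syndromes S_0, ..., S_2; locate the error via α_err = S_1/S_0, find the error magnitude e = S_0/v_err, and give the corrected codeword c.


S = (3, 7, 9), error at position 1, error magnitude e = 8, c = [8, 4, 2, 5, 3].

Step 1: column multipliers v_i = (∏_{j≠i}(α_i − α_j))^{−1} mod 11.
  i = 1 (α = 6): (6−7)(6−2)(6−4)(6−10) = (−1)·4·2·(−4) = 32 ≡ 10, so v_1 = 10^{−1} = 10 (mod 11).
  i = 2 (α = 7): (7−6)(7−2)(7−4)(7−10) = 1·5·3·(−3) = −45 ≡ 10, so v_2 = 10^{−1} = 10 (mod 11).
  i = 3 (α = 2): (2−6)(2−7)(2−4)(2−10) = (−4)·(−5)·(−2)·(−8) = 320 ≡ 1, so v_3 = 1^{−1} = 1 (mod 11).
  i = 4 (α = 4): (4−6)(4−7)(4−2)(4−10) = (−2)·(−3)·2·(−6) = −72 ≡ 5, so v_4 = 5^{−1} = 9 (mod 11).
  i = 5 (α = 10): (10−6)(10−7)(10−2)(10−4) = 4·3·8·6 = 576 ≡ 4, so v_5 = 4^{−1} = 3 (mod 11).
  v = [10, 10, 1, 9, 3].
Step 2: syndromes of r = [5, 4, 2, 5, 3] (all sums mod 11).
  S_0 = Σ v_i r_i = 10·5 + 10·4 + 1·2 + 9·5 + 3·3 = 146 ≡ 3.
  S_1 = Σ v_i α_i r_i = 10·6·5 + 10·7·4 + 1·2·2 + 9·4·5 + 3·10·3 = 854 ≡ 7.
  α_i^2 mod 11 = [3, 5, 4, 5, 1].
  S_2 = Σ v_i α_i^2 r_i = 10·3·5 + 10·5·4 + 1·4·2 + 9·5·5 + 3·1·3 = 592 ≡ 9.
  S = (3, 7, 9) ≠ 0, so r is not a codeword (an error is present).
Step 3: locate the error. For a single error e at position i, S_ℓ = v_i·e·α_i^ℓ, so α_err = S_1/S_0.
  S_0^{−1} = 3^{−1} = 4 (mod 11), so α_err = 7·4 = 28 ≡ 6 = α_1. Error position i = 1.
  Consistency check: S_2/S_1 = 9·8 = 72 ≡ 6 = α_err ✓ (single-error assumption holds).
Step 4: error magnitude e = S_0/v_1 = S_0·∏_{j≠1}(α_1 − α_j) = 3·10 = 30 ≡ 8 (mod 11).
Step 5: correct position 1: c_1 = r_1 − e = 5 − 8 ≡ 8 (mod 11). Hence c = [8, 4, 2, 5, 3].
  Check: interpolating c through the α_i gives m(x) = 10 + 7·x (degree < 2) with m(α_i) = c_i for every i, so c is indeed a codeword.
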